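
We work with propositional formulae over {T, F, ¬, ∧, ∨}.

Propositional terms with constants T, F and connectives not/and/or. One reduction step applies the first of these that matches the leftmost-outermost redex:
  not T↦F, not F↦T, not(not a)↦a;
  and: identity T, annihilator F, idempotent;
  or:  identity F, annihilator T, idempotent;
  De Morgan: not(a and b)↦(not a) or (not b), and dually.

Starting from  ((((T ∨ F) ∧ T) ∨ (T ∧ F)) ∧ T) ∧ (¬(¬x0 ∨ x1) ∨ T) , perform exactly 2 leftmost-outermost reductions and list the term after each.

Answer: after 2 steps: ((T ∨ F) ∨ (T ∧ F)) ∧ (¬(¬x0 ∨ x1) ∨ T)

Working:
  start: ((((T ∨ F) ∧ T) ∨ (T ∧ F)) ∧ T) ∧ (¬(¬x0 ∨ x1) ∨ T)
  step 1: (((T ∨ F) ∧ T) ∨ (T ∧ F)) ∧ (¬(¬x0 ∨ x1) ∨ T)
  step 2: ((T ∨ F) ∨ (T ∧ F)) ∧ (¬(¬x0 ∨ x1) ∨ T)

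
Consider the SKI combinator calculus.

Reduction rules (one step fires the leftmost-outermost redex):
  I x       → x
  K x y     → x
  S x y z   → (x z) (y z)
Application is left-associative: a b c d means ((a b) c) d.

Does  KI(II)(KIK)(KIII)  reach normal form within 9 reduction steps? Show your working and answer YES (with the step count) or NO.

  start: KI(II)(KIK)(KIII)
  step 1: I(KIK)(KIII)
  step 2: KIK(KIII)
  step 3: I(KIII)
  step 4: KIII
  step 5: II
  step 6: I

Answer: YES — reaches normal form I in 6 ≤ 9 steps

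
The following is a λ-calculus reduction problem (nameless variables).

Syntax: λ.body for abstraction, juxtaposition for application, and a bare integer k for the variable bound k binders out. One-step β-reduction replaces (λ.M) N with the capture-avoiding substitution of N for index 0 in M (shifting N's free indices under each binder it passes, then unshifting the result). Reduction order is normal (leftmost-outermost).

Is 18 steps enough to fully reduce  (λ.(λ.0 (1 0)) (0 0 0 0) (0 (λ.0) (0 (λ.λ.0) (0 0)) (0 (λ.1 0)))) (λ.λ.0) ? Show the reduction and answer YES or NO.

Answer: YES — reaches normal form λ.0 in 15 ≤ 18 steps

Working:
  start: (λ.(λ.0 (1 0)) (0 0 0 0) (0 (λ.0) (0 (λ.λ.0) (0 0)) (0 (λ.1 0)))) (λ.λ.0)
  step 1: (λ.0 ((λ.λ.0) 0)) ((λ.λ.0) (λ.λ.0) (λ.λ.0) (λ.λ.0)) ((λ.λ.0) (λ.0) ((λ.λ.0) (λ.λ.0) ((λ.λ.0) (λ.λ.0))) ((λ.λ.0) (λ.(λ.λ.0) 0)))
  step 2: (λ.λ.0) (λ.λ.0) (λ.λ.0) (λ.λ.0) ((λ.λ.0) ((λ.λ.0) (λ.λ.0) (λ.λ.0) (λ.λ.0))) ((λ.λ.0) (λ.0) ((λ.λ.0) (λ.λ.0) ((λ.λ.0) (λ.λ.0))) ((λ.λ.0) (λ.(λ.λ.0) 0)))
  step 3: (λ.0) (λ.λ.0) (λ.λ.0) ((λ.λ.0) ((λ.λ.0) (λ.λ.0) (λ.λ.0) (λ.λ.0))) ((λ.λ.0) (λ.0) ((λ.λ.0) (λ.λ.0) ((λ.λ.0) (λ.λ.0))) ((λ.λ.0) (λ.(λ.λ.0) 0)))
  step 4: (λ.λ.0) (λ.λ.0) ((λ.λ.0) ((λ.λ.0) (λ.λ.0) (λ.λ.0) (λ.λ.0))) ((λ.λ.0) (λ.0) ((λ.λ.0) (λ.λ.0) ((λ.λ.0) (λ.λ.0))) ((λ.λ.0) (λ.(λ.λ.0) 0)))
  step 5: (λ.0) ((λ.λ.0) ((λ.λ.0) (λ.λ.0) (λ.λ.0) (λ.λ.0))) ((λ.λ.0) (λ.0) ((λ.λ.0) (λ.λ.0) ((λ.λ.0) (λ.λ.0))) ((λ.λ.0) (λ.(λ.λ.0) 0)))
  step 6: (λ.λ.0) ((λ.λ.0) (λ.λ.0) (λ.λ.0) (λ.λ.0)) ((λ.λ.0) (λ.0) ((λ.λ.0) (λ.λ.0) ((λ.λ.0) (λ.λ.0))) ((λ.λ.0) (λ.(λ.λ.0) 0)))
  step 7: (λ.0) ((λ.λ.0) (λ.0) ((λ.λ.0) (λ.λ.0) ((λ.λ.0) (λ.λ.0))) ((λ.λ.0) (λ.(λ.λ.0) 0)))
  step 8: (λ.λ.0) (λ.0) ((λ.λ.0) (λ.λ.0) ((λ.λ.0) (λ.λ.0))) ((λ.λ.0) (λ.(λ.λ.0) 0))
  step 9: (λ.0) ((λ.λ.0) (λ.λ.0) ((λ.λ.0) (λ.λ.0))) ((λ.λ.0) (λ.(λ.λ.0) 0))
  step 10: (λ.λ.0) (λ.λ.0) ((λ.λ.0) (λ.λ.0)) ((λ.λ.0) (λ.(λ.λ.0) 0))
  step 11: (λ.0) ((λ.λ.0) (λ.λ.0)) ((λ.λ.0) (λ.(λ.λ.0) 0))
  step 12: (λ.λ.0) (λ.λ.0) ((λ.λ.0) (λ.(λ.λ.0) 0))
  step 13: (λ.0) ((λ.λ.0) (λ.(λ.λ.0) 0))
  step 14: (λ.λ.0) (λ.(λ.λ.0) 0)
  step 15: λ.0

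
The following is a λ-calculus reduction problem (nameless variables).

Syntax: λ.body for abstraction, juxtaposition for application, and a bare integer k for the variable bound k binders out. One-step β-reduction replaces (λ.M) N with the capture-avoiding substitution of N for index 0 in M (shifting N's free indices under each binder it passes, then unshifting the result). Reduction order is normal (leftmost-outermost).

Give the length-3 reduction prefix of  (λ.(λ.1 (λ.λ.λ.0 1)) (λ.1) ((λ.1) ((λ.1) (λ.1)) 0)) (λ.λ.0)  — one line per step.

Answer: after 3 steps: (λ.0) ((λ.λ.λ.0) ((λ.λ.λ.0) (λ.λ.λ.0)) (λ.λ.0))

Derivation:
  start: (λ.(λ.1 (λ.λ.λ.0 1)) (λ.1) ((λ.1) ((λ.1) (λ.1)) 0)) (λ.λ.0)
  step 1: (λ.(λ.λ.0) (λ.λ.λ.0 1)) (λ.λ.λ.0) ((λ.λ.λ.0) ((λ.λ.λ.0) (λ.λ.λ.0)) (λ.λ.0))
  step 2: (λ.λ.0) (λ.λ.λ.0 1) ((λ.λ.λ.0) ((λ.λ.λ.0) (λ.λ.λ.0)) (λ.λ.0))
  step 3: (λ.0) ((λ.λ.λ.0) ((λ.λ.λ.0) (λ.λ.λ.0)) (λ.λ.0))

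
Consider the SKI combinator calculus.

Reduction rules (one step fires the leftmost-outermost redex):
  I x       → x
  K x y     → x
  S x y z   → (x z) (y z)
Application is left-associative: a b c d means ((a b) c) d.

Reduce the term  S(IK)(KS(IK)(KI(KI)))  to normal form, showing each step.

  start: S(IK)(KS(IK)(KI(KI)))
  step 1: SK(KS(IK)(KI(KI)))
  step 2: SK(S(KI(KI)))
  step 3: SK(SI)

Answer: normal form = SK(SI)  (in 3 steps)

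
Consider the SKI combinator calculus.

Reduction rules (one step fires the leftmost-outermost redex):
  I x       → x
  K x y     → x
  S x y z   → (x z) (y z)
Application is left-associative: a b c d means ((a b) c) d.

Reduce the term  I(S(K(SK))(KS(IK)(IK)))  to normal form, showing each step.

Answer: normal form = S(K(SK))(SK)  (in 3 steps)

Reduction:
  start: I(S(K(SK))(KS(IK)(IK)))
  [1] S(K(SK))(KS(IK)(IK))
  [2] S(K(SK))(S(IK))
  [3] S(K(SK))(SK)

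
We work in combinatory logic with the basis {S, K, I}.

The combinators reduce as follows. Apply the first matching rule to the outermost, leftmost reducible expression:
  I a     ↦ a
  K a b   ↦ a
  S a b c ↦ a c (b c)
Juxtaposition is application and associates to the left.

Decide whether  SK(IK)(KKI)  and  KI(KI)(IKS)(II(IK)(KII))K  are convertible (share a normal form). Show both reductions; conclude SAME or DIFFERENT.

Answer: DIFFERENT — A ⇓ K, B ⇓ SK

Working:
Term A:
  start: SK(IK)(KKI)
  →1  K(KKI)(IK(KKI))
  →2  KKI
  →3  K

Term B:
  start: KI(KI)(IKS)(II(IK)(KII))K
  →1  I(IKS)(II(IK)(KII))K
  →2  IKS(II(IK)(KII))K
  →3  KS(II(IK)(KII))K
  →4  SK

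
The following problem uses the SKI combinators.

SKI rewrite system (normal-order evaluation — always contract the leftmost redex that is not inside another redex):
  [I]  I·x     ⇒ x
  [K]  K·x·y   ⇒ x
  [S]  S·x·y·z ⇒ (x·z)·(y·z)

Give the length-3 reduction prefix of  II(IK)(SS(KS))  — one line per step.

  start: II(IK)(SS(KS))
  [1] I(IK)(SS(KS))
  [2] IK(SS(KS))
  [3] K(SS(KS))

Answer: after 3 steps: K(SS(KS))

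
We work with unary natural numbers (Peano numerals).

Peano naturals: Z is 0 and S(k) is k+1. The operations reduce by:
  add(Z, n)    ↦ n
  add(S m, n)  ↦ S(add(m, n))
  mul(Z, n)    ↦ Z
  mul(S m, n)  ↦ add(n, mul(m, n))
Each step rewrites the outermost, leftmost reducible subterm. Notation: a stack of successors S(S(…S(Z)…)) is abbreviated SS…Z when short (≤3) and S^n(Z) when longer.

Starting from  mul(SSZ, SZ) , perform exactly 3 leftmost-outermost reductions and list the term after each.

  start: mul(SSZ, SZ)
  step 1: add(SZ, mul(SZ, SZ))
  step 2: S(add(Z, mul(SZ, SZ)))
  step 3: S(mul(SZ, SZ))

Answer: after 3 steps: S(mul(SZ, SZ))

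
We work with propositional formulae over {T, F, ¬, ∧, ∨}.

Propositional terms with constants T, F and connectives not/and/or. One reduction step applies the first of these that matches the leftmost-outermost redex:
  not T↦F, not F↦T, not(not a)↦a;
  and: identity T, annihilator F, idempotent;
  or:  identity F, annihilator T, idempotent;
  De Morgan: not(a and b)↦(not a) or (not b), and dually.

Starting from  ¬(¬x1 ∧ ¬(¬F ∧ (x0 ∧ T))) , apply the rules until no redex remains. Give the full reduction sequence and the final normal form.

Answer: normal form = x1 ∨ x0  (in 6 steps)

Derivation:
  start: ¬(¬x1 ∧ ¬(¬F ∧ (x0 ∧ T)))
  →1  ¬¬x1 ∨ ¬¬(¬F ∧ (x0 ∧ T))
  →2  x1 ∨ ¬¬(¬F ∧ (x0 ∧ T))
  →3  x1 ∨ (¬F ∧ (x0 ∧ T))
  →4  x1 ∨ (T ∧ (x0 ∧ T))
  →5  x1 ∨ (x0 ∧ T)
  →6  x1 ∨ x0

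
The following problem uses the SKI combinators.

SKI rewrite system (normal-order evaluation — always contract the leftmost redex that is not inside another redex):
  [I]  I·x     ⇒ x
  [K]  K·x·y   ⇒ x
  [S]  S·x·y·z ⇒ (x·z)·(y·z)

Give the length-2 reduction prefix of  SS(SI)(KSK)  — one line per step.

  start: SS(SI)(KSK)
  →1  S(KSK)(SI(KSK))
  →2  SS(SI(KSK))

Answer: after 2 steps: SS(SI(KSK))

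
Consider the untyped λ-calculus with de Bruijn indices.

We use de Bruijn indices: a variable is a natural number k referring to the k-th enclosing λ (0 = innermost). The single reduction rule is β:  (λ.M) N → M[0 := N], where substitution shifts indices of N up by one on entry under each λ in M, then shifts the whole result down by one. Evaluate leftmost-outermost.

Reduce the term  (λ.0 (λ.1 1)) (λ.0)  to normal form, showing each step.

Answer: normal form = λ.λ.0  (in 3 steps)

Derivation:
  start: (λ.0 (λ.1 1)) (λ.0)
  step 1: (λ.0) (λ.(λ.0) (λ.0))
  step 2: λ.(λ.0) (λ.0)
  step 3: λ.λ.0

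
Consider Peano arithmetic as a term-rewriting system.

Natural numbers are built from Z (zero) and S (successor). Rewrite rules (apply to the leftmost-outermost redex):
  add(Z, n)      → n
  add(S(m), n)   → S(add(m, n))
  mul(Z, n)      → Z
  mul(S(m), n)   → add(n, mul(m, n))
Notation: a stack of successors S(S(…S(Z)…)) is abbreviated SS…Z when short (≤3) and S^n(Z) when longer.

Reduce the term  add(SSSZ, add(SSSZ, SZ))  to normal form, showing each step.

  start: add(SSSZ, add(SSSZ, SZ))
  [1] S(add(SSZ, add(SSSZ, SZ)))
  [2] S(S(add(SZ, add(SSSZ, SZ))))
  [3] S(S(S(add(Z, add(SSSZ, SZ)))))
  [4] S(S(S(add(SSSZ, SZ))))
  [5] S(S(S(S(add(SSZ, SZ)))))
  [6] S(S(S(S(S(add(SZ, SZ))))))
  [7] S(S(S(S(S(S(add(Z, SZ)))))))
  [8] S^7(Z)

Answer: normal form = S^7(Z)  (in 8 steps)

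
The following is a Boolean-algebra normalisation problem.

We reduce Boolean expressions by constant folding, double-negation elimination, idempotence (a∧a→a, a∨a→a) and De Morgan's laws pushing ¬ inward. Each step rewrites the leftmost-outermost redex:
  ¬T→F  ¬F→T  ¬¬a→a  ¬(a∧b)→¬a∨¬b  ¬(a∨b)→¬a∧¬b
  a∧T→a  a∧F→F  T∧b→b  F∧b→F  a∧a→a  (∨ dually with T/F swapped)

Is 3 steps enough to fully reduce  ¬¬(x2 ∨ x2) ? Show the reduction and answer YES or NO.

Answer: YES — reaches normal form x2 in 2 ≤ 3 steps

Working:
  start: ¬¬(x2 ∨ x2)
  →1  x2 ∨ x2
  →2  x2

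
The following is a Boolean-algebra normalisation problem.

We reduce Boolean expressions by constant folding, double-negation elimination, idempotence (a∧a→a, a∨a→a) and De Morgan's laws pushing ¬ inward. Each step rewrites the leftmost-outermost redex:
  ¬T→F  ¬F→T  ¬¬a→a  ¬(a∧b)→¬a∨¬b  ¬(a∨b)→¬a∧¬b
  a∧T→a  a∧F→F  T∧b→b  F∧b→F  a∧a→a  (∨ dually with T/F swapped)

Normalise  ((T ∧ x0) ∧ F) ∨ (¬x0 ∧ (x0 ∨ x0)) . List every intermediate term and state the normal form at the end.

  start: ((T ∧ x0) ∧ F) ∨ (¬x0 ∧ (x0 ∨ x0))
  →1  F ∨ (¬x0 ∧ (x0 ∨ x0))
  →2  ¬x0 ∧ (x0 ∨ x0)
  →3  ¬x0 ∧ x0

Answer: normal form = ¬x0 ∧ x0  (in 3 steps)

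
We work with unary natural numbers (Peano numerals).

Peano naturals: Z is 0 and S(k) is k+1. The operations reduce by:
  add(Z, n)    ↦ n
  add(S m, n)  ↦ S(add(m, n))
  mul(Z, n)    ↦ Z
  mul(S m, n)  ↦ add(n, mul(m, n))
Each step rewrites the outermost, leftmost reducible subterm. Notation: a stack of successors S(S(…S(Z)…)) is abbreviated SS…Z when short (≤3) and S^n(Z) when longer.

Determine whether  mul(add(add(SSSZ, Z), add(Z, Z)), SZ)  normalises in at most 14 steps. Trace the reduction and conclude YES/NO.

  start: mul(add(add(SSSZ, Z), add(Z, Z)), SZ)
  [1] mul(add(S(add(SSZ, Z)), add(Z, Z)), SZ)
  [2] mul(S(add(add(SSZ, Z), add(Z, Z))), SZ)
  [3] add(SZ, mul(add(add(SSZ, Z), add(Z, Z)), SZ))
  [4] S(add(Z, mul(add(add(SSZ, Z), add(Z, Z)), SZ)))
  [5] S(mul(add(add(SSZ, Z), add(Z, Z)), SZ))
  [6] S(mul(add(S(add(SZ, Z)), add(Z, Z)), SZ))
  [7] S(mul(S(add(add(SZ, Z), add(Z, Z))), SZ))
  [8] S(add(SZ, mul(add(add(SZ, Z), add(Z, Z)), SZ)))
  [9] S(S(add(Z, mul(add(add(SZ, Z), add(Z, Z)), SZ))))
  [10] S(S(mul(add(add(SZ, Z), add(Z, Z)), SZ)))
  [11] S(S(mul(add(S(add(Z, Z)), add(Z, Z)), SZ)))
  [12] S(S(mul(S(add(add(Z, Z), add(Z, Z))), SZ)))
  [13] S(S(add(SZ, mul(add(add(Z, Z), add(Z, Z)), SZ))))
  [14] S(S(S(add(Z, mul(add(add(Z, Z), add(Z, Z)), SZ)))))

Answer: NO — after 14 steps the term is S(S(S(add(Z, mul(add(add(Z, Z), add(Z, Z)), SZ))))), not yet normal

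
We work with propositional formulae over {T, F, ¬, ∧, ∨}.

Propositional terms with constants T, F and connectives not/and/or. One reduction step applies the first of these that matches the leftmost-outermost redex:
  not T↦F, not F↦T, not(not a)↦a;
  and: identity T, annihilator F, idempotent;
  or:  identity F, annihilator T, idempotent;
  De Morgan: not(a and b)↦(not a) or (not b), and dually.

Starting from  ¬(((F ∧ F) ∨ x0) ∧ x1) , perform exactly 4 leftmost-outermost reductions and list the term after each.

Answer: after 4 steps: (¬F ∧ ¬x0) ∨ ¬x1

Derivation:
  start: ¬(((F ∧ F) ∨ x0) ∧ x1)
  [1] ¬((F ∧ F) ∨ x0) ∨ ¬x1
  [2] (¬(F ∧ F) ∧ ¬x0) ∨ ¬x1
  [3] ((¬F ∨ ¬F) ∧ ¬x0) ∨ ¬x1
  [4] (¬F ∧ ¬x0) ∨ ¬x1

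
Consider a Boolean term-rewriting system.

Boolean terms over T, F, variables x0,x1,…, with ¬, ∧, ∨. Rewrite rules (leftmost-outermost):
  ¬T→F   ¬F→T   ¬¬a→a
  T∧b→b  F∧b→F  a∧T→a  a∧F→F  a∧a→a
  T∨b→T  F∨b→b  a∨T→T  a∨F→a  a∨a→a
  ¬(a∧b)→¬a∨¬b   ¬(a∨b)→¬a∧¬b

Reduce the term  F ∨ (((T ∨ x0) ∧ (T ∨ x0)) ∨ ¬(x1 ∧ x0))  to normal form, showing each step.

Answer: normal form = T  (in 4 steps)

Derivation:
  start: F ∨ (((T ∨ x0) ∧ (T ∨ x0)) ∨ ¬(x1 ∧ x0))
  step 1: ((T ∨ x0) ∧ (T ∨ x0)) ∨ ¬(x1 ∧ x0)
  step 2: (T ∨ x0) ∨ ¬(x1 ∧ x0)
  step 3: T ∨ ¬(x1 ∧ x0)
  step 4: T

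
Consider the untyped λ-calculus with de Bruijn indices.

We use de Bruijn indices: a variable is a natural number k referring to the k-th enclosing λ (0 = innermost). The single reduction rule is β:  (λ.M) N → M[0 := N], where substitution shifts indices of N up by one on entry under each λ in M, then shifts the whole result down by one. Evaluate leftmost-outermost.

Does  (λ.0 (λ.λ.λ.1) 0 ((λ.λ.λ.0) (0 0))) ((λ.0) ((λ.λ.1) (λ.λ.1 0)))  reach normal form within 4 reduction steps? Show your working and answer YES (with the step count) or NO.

Answer: NO — after 4 steps the term is (λ.λ.1 0) ((λ.0) ((λ.λ.1) (λ.λ.1 0))) ((λ.λ.λ.0) ((λ.0) ((λ.λ.1) (λ.λ.1 0)) ((λ.0) ((λ.λ.1) (λ.λ.1 0))))), not yet normal

Reduction:
  start: (λ.0 (λ.λ.λ.1) 0 ((λ.λ.λ.0) (0 0))) ((λ.0) ((λ.λ.1) (λ.λ.1 0)))
  →1  (λ.0) ((λ.λ.1) (λ.λ.1 0)) (λ.λ.λ.1) ((λ.0) ((λ.λ.1) (λ.λ.1 0))) ((λ.λ.λ.0) ((λ.0) ((λ.λ.1) (λ.λ.1 0)) ((λ.0) ((λ.λ.1) (λ.λ.1 0)))))
  →2  (λ.λ.1) (λ.λ.1 0) (λ.λ.λ.1) ((λ.0) ((λ.λ.1) (λ.λ.1 0))) ((λ.λ.λ.0) ((λ.0) ((λ.λ.1) (λ.λ.1 0)) ((λ.0) ((λ.λ.1) (λ.λ.1 0)))))
  →3  (λ.λ.λ.1 0) (λ.λ.λ.1) ((λ.0) ((λ.λ.1) (λ.λ.1 0))) ((λ.λ.λ.0) ((λ.0) ((λ.λ.1) (λ.λ.1 0)) ((λ.0) ((λ.λ.1) (λ.λ.1 0)))))
  →4  (λ.λ.1 0) ((λ.0) ((λ.λ.1) (λ.λ.1 0))) ((λ.λ.λ.0) ((λ.0) ((λ.λ.1) (λ.λ.1 0)) ((λ.0) ((λ.λ.1) (λ.λ.1 0)))))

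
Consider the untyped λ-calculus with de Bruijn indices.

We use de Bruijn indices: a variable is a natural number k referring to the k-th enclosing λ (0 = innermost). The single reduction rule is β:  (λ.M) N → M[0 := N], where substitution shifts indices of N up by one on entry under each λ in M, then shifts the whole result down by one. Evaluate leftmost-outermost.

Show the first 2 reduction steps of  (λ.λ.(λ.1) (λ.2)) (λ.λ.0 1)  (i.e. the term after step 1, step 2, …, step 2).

  start: (λ.λ.(λ.1) (λ.2)) (λ.λ.0 1)
  →1  λ.(λ.1) (λ.λ.λ.0 1)
  →2  λ.0

Answer: after 2 steps: λ.0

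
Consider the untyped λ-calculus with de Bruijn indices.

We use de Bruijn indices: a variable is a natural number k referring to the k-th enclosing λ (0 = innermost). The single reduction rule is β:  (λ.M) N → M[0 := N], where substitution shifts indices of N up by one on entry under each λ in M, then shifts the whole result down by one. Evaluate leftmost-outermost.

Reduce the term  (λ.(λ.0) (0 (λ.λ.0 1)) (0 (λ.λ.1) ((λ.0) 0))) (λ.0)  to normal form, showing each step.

  start: (λ.(λ.0) (0 (λ.λ.0 1)) (0 (λ.λ.1) ((λ.0) 0))) (λ.0)
  →1  (λ.0) ((λ.0) (λ.λ.0 1)) ((λ.0) (λ.λ.1) ((λ.0) (λ.0)))
  →2  (λ.0) (λ.λ.0 1) ((λ.0) (λ.λ.1) ((λ.0) (λ.0)))
  →3  (λ.λ.0 1) ((λ.0) (λ.λ.1) ((λ.0) (λ.0)))
  →4  λ.0 ((λ.0) (λ.λ.1) ((λ.0) (λ.0)))
  →5  λ.0 ((λ.λ.1) ((λ.0) (λ.0)))
  →6  λ.0 (λ.(λ.0) (λ.0))
  →7  λ.0 (λ.λ.0)

Answer: normal form = λ.0 (λ.λ.0)  (in 7 steps)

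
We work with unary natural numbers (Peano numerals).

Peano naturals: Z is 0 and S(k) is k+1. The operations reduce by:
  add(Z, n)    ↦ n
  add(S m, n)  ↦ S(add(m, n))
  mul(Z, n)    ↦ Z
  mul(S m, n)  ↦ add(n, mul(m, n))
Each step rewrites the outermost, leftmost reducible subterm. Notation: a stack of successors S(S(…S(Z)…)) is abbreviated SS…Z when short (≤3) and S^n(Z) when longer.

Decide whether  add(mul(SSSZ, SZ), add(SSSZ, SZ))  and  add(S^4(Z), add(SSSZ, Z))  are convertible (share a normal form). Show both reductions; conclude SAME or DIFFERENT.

Term A:
  start: add(mul(SSSZ, SZ), add(SSSZ, SZ))
  [1] add(add(SZ, mul(SSZ, SZ)), add(SSSZ, SZ))
  [2] add(S(add(Z, mul(SSZ, SZ))), add(SSSZ, SZ))
  [3] S(add(add(Z, mul(SSZ, SZ)), add(SSSZ, SZ)))
  [4] S(add(mul(SSZ, SZ), add(SSSZ, SZ)))
  [5] S(add(add(SZ, mul(SZ, SZ)), add(SSSZ, SZ)))
  [6] S(add(S(add(Z, mul(SZ, SZ))), add(SSSZ, SZ)))
  [7] S(S(add(add(Z, mul(SZ, SZ)), add(SSSZ, SZ))))
  [8] S(S(add(mul(SZ, SZ), add(SSSZ, SZ))))
  [9] S(S(add(add(SZ, mul(Z, SZ)), add(SSSZ, SZ))))
  [10] S(S(add(S(add(Z, mul(Z, SZ))), add(SSSZ, SZ))))
  [11] S(S(S(add(add(Z, mul(Z, SZ)), add(SSSZ, SZ)))))
  [12] S(S(S(add(mul(Z, SZ), add(SSSZ, SZ)))))
  [13] S(S(S(add(Z, add(SSSZ, SZ)))))
  [14] S(S(S(add(SSSZ, SZ))))
  [15] S(S(S(S(add(SSZ, SZ)))))
  [16] S(S(S(S(S(add(SZ, SZ))))))
  [17] S(S(S(S(S(S(add(Z, SZ)))))))
  [18] S^7(Z)

Term B:
  start: add(S^4(Z), add(SSSZ, Z))
  [1] S(add(SSSZ, add(SSSZ, Z)))
  [2] S(S(add(SSZ, add(SSSZ, Z))))
  [3] S(S(S(add(SZ, add(SSSZ, Z)))))
  [4] S(S(S(S(add(Z, add(SSSZ, Z))))))
  [5] S(S(S(S(add(SSSZ, Z)))))
  [6] S(S(S(S(S(add(SSZ, Z))))))
  [7] S(S(S(S(S(S(add(SZ, Z)))))))
  [8] S(S(S(S(S(S(S(add(Z, Z))))))))
  [9] S^7(Z)

Answer: SAME — A ⇓ S^7(Z), B ⇓ S^7(Z)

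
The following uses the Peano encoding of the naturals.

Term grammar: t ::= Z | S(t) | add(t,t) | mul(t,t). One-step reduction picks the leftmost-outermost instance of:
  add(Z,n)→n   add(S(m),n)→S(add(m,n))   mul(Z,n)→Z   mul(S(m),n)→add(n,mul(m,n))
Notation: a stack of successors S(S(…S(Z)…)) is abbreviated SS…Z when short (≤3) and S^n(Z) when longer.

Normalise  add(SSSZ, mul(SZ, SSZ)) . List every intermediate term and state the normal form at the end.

Answer: normal form = S^5(Z)  (in 9 steps)

Derivation:
  start: add(SSSZ, mul(SZ, SSZ))
  step 1: S(add(SSZ, mul(SZ, SSZ)))
  step 2: S(S(add(SZ, mul(SZ, SSZ))))
  step 3: S(S(S(add(Z, mul(SZ, SSZ)))))
  step 4: S(S(S(mul(SZ, SSZ))))
  step 5: S(S(S(add(SSZ, mul(Z, SSZ)))))
  step 6: S(S(S(S(add(SZ, mul(Z, SSZ))))))
  step 7: S(S(S(S(S(add(Z, mul(Z, SSZ)))))))
  step 8: S(S(S(S(S(mul(Z, SSZ))))))
  step 9: S^5(Z)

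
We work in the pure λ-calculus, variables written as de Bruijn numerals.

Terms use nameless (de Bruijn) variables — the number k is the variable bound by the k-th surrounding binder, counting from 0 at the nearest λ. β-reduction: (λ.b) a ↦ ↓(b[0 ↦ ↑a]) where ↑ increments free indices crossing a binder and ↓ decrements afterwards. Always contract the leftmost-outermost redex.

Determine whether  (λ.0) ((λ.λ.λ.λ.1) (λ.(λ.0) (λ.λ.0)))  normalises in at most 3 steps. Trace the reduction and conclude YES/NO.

Answer: YES — reaches normal form λ.λ.λ.1 in 2 ≤ 3 steps

Derivation:
  start: (λ.0) ((λ.λ.λ.λ.1) (λ.(λ.0) (λ.λ.0)))
  [1] (λ.λ.λ.λ.1) (λ.(λ.0) (λ.λ.0))
  [2] λ.λ.λ.1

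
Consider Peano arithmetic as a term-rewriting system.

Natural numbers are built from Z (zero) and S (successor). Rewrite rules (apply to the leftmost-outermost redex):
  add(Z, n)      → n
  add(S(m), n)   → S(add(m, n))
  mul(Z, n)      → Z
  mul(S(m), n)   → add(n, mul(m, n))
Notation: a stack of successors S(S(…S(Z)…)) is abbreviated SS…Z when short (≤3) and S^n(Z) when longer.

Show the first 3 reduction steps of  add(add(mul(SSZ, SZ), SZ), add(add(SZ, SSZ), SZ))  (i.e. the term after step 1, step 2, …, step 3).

  start: add(add(mul(SSZ, SZ), SZ), add(add(SZ, SSZ), SZ))
  [1] add(add(add(SZ, mul(SZ, SZ)), SZ), add(add(SZ, SSZ), SZ))
  [2] add(add(S(add(Z, mul(SZ, SZ))), SZ), add(add(SZ, SSZ), SZ))
  [3] add(S(add(add(Z, mul(SZ, SZ)), SZ)), add(add(SZ, SSZ), SZ))

Answer: after 3 steps: add(S(add(add(Z, mul(SZ, SZ)), SZ)), add(add(SZ, SSZ), SZ))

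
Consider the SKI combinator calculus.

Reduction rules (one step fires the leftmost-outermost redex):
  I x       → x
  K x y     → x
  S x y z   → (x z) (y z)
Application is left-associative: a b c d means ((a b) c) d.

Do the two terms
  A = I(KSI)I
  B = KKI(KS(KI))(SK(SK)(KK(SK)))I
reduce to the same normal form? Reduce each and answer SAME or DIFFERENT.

Answer: SAME — A ⇓ SI, B ⇓ SI

Derivation:
Term A:
  start: I(KSI)I
  step 1: KSII
  step 2: SI

Term B:
  start: KKI(KS(KI))(SK(SK)(KK(SK)))I
  step 1: K(KS(KI))(SK(SK)(KK(SK)))I
  step 2: KS(KI)I
  step 3: SI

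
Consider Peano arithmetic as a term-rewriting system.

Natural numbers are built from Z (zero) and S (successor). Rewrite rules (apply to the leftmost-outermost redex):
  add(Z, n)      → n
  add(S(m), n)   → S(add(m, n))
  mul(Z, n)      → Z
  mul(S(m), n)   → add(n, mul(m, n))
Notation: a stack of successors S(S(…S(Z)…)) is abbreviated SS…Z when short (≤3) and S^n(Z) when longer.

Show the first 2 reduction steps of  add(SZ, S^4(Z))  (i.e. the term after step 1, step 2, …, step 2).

  start: add(SZ, S^4(Z))
  step 1: S(add(Z, S^4(Z)))
  step 2: S^5(Z)

Answer: after 2 steps: S^5(Z)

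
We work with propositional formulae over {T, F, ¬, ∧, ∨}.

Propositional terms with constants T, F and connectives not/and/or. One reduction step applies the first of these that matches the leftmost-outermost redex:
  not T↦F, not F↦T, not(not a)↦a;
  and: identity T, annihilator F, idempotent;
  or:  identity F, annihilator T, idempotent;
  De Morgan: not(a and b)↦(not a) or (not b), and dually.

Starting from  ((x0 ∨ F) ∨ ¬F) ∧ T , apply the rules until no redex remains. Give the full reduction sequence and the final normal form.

Answer: normal form = T  (in 4 steps)

Reduction:
  start: ((x0 ∨ F) ∨ ¬F) ∧ T
  →1  (x0 ∨ F) ∨ ¬F
  →2  x0 ∨ ¬F
  →3  x0 ∨ T
  →4  T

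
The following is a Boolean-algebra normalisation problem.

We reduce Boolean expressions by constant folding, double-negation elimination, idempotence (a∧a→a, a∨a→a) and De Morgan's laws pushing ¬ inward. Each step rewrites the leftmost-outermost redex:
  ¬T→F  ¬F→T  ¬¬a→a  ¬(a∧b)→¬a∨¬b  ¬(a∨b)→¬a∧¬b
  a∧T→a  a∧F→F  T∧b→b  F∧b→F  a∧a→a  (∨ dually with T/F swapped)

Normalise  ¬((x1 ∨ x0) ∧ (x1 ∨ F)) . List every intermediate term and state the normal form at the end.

Answer: normal form = (¬x1 ∧ ¬x0) ∨ ¬x1  (in 5 steps)

Working:
  start: ¬((x1 ∨ x0) ∧ (x1 ∨ F))
  step 1: ¬(x1 ∨ x0) ∨ ¬(x1 ∨ F)
  step 2: (¬x1 ∧ ¬x0) ∨ ¬(x1 ∨ F)
  step 3: (¬x1 ∧ ¬x0) ∨ (¬x1 ∧ ¬F)
  step 4: (¬x1 ∧ ¬x0) ∨ (¬x1 ∧ T)
  step 5: (¬x1 ∧ ¬x0) ∨ ¬x1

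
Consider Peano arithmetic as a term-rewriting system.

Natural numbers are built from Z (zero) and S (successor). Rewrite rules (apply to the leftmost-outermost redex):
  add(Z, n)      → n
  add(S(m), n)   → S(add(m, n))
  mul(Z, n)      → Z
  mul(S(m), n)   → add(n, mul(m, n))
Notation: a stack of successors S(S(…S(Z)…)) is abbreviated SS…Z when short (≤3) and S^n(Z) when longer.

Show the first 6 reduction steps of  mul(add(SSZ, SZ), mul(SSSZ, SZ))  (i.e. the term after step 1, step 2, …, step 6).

Answer: after 6 steps: S(add(mul(SSZ, SZ), mul(add(SZ, SZ), mul(SSSZ, SZ))))

Derivation:
  start: mul(add(SSZ, SZ), mul(SSSZ, SZ))
  step 1: mul(S(add(SZ, SZ)), mul(SSSZ, SZ))
  step 2: add(mul(SSSZ, SZ), mul(add(SZ, SZ), mul(SSSZ, SZ)))
  step 3: add(add(SZ, mul(SSZ, SZ)), mul(add(SZ, SZ), mul(SSSZ, SZ)))
  step 4: add(S(add(Z, mul(SSZ, SZ))), mul(add(SZ, SZ), mul(SSSZ, SZ)))
  step 5: S(add(add(Z, mul(SSZ, SZ)), mul(add(SZ, SZ), mul(SSSZ, SZ))))
  step 6: S(add(mul(SSZ, SZ), mul(add(SZ, SZ), mul(SSSZ, SZ))))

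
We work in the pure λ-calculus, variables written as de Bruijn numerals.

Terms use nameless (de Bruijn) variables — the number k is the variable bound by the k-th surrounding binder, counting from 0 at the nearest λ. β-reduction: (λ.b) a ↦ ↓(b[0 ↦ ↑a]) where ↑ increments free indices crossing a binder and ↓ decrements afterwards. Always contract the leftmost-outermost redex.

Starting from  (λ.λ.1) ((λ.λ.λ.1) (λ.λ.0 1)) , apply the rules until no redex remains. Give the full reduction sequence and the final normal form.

Answer: normal form = λ.λ.λ.1  (in 2 steps)

Derivation:
  start: (λ.λ.1) ((λ.λ.λ.1) (λ.λ.0 1))
  →1  λ.(λ.λ.λ.1) (λ.λ.0 1)
  →2  λ.λ.λ.1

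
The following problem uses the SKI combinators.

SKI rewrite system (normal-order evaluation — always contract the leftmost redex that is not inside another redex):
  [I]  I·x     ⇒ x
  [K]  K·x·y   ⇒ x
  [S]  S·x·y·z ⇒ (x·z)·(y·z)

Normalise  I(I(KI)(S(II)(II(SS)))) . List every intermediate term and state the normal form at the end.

Answer: normal form = I  (in 3 steps)

Derivation:
  start: I(I(KI)(S(II)(II(SS))))
  [1] I(KI)(S(II)(II(SS)))
  [2] KI(S(II)(II(SS)))
  [3] I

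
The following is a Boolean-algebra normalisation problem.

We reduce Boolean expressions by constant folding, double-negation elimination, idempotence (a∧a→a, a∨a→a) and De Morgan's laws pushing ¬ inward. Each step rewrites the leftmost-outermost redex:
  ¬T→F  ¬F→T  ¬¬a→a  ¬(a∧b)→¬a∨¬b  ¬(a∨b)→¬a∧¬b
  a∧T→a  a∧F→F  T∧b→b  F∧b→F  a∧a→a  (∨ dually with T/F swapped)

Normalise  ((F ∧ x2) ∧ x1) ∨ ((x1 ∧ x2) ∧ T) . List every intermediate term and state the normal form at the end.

  start: ((F ∧ x2) ∧ x1) ∨ ((x1 ∧ x2) ∧ T)
  step 1: (F ∧ x1) ∨ ((x1 ∧ x2) ∧ T)
  step 2: F ∨ ((x1 ∧ x2) ∧ T)
  step 3: (x1 ∧ x2) ∧ T
  step 4: x1 ∧ x2

Answer: normal form = x1 ∧ x2  (in 4 steps)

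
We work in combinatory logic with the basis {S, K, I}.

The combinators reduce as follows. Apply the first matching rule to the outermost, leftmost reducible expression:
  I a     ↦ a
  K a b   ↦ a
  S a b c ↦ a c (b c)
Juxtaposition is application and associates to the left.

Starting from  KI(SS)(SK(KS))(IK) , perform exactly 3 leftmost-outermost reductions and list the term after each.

  start: KI(SS)(SK(KS))(IK)
  step 1: I(SK(KS))(IK)
  step 2: SK(KS)(IK)
  step 3: K(IK)(KS(IK))

Answer: after 3 steps: K(IK)(KS(IK))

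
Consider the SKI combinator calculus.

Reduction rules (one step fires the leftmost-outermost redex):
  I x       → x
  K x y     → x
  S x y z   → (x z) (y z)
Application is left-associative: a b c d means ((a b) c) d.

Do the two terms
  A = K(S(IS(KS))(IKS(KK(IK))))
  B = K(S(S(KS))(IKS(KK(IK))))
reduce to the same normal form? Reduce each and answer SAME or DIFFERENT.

Answer: SAME — A ⇓ K(S(S(KS))S), B ⇓ K(S(S(KS))S)

Derivation:
Term A:
  start: K(S(IS(KS))(IKS(KK(IK))))
  →1  K(S(S(KS))(IKS(KK(IK))))
  →2  K(S(S(KS))(KS(KK(IK))))
  →3  K(S(S(KS))S)

Term B:
  start: K(S(S(KS))(IKS(KK(IK))))
  →1  K(S(S(KS))(KS(KK(IK))))
  →2  K(S(S(KS))S)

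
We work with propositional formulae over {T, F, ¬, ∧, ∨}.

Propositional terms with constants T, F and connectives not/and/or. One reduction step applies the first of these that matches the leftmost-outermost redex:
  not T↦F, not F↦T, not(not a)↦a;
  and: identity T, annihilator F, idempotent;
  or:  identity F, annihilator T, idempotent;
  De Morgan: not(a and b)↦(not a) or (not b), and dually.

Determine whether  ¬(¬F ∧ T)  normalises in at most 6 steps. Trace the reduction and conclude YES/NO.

  start: ¬(¬F ∧ T)
  [1] ¬¬F ∨ ¬T
  [2] F ∨ ¬T
  [3] ¬T
  [4] F

Answer: YES — reaches normal form F in 4 ≤ 6 steps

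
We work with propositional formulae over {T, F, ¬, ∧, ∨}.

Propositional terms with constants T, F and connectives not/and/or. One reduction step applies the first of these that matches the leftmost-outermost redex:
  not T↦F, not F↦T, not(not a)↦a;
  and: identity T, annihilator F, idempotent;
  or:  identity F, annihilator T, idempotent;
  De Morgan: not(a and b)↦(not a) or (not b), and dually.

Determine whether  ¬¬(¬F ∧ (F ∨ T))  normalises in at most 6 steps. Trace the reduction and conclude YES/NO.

Answer: YES — reaches normal form T in 4 ≤ 6 steps

Derivation:
  start: ¬¬(¬F ∧ (F ∨ T))
  step 1: ¬F ∧ (F ∨ T)
  step 2: T ∧ (F ∨ T)
  step 3: F ∨ T
  step 4: T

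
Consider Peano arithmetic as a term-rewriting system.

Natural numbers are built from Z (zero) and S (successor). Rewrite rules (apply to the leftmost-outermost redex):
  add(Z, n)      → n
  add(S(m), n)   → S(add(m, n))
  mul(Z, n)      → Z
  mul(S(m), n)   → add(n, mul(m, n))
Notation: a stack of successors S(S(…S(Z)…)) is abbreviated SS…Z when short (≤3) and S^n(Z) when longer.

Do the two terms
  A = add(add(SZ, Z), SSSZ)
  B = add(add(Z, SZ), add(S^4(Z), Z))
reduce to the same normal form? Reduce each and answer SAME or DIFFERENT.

Answer: DIFFERENT — A ⇓ S^4(Z), B ⇓ S^5(Z)

Working:
Term A:
  start: add(add(SZ, Z), SSSZ)
  step 1: add(S(add(Z, Z)), SSSZ)
  step 2: S(add(add(Z, Z), SSSZ))
  step 3: S(add(Z, SSSZ))
  step 4: S^4(Z)

Term B:
  start: add(add(Z, SZ), add(S^4(Z), Z))
  step 1: add(SZ, add(S^4(Z), Z))
  step 2: S(add(Z, add(S^4(Z), Z)))
  step 3: S(add(S^4(Z), Z))
  step 4: S(S(add(SSSZ, Z)))
  step 5: S(S(S(add(SSZ, Z))))
  step 6: S(S(S(S(add(SZ, Z)))))
  step 7: S(S(S(S(S(add(Z, Z))))))
  step 8: S^5(Z)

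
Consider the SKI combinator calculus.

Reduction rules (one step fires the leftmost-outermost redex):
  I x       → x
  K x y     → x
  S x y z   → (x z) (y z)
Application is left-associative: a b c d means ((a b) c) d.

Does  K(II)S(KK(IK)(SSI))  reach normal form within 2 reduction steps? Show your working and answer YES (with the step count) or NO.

  start: K(II)S(KK(IK)(SSI))
  →1  II(KK(IK)(SSI))
  →2  I(KK(IK)(SSI))

Answer: NO — after 2 steps the term is I(KK(IK)(SSI)), not yet normal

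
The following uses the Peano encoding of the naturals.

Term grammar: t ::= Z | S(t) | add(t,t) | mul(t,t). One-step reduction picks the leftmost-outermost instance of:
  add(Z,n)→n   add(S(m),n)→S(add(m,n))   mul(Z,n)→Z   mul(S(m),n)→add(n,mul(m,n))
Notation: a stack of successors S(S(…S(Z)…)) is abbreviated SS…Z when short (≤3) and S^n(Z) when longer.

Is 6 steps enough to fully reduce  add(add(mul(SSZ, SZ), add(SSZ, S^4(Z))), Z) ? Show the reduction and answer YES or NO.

  start: add(add(mul(SSZ, SZ), add(SSZ, S^4(Z))), Z)
  step 1: add(add(add(SZ, mul(SZ, SZ)), add(SSZ, S^4(Z))), Z)
  step 2: add(add(S(add(Z, mul(SZ, SZ))), add(SSZ, S^4(Z))), Z)
  step 3: add(S(add(add(Z, mul(SZ, SZ)), add(SSZ, S^4(Z)))), Z)
  step 4: S(add(add(add(Z, mul(SZ, SZ)), add(SSZ, S^4(Z))), Z))
  step 5: S(add(add(mul(SZ, SZ), add(SSZ, S^4(Z))), Z))
  step 6: S(add(add(add(SZ, mul(Z, SZ)), add(SSZ, S^4(Z))), Z))

Answer: NO — after 6 steps the term is S(add(add(add(SZ, mul(Z, SZ)), add(SSZ, S^4(Z))), Z)), not yet normal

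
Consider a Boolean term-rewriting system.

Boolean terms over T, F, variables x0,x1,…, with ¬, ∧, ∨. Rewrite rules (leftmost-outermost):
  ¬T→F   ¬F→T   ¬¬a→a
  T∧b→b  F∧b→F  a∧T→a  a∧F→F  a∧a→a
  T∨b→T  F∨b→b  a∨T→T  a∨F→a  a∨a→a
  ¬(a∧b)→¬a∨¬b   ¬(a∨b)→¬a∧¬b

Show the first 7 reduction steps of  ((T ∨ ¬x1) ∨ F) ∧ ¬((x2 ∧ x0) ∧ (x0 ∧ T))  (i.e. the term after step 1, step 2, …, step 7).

  start: ((T ∨ ¬x1) ∨ F) ∧ ¬((x2 ∧ x0) ∧ (x0 ∧ T))
  [1] (T ∨ ¬x1) ∧ ¬((x2 ∧ x0) ∧ (x0 ∧ T))
  [2] T ∧ ¬((x2 ∧ x0) ∧ (x0 ∧ T))
  [3] ¬((x2 ∧ x0) ∧ (x0 ∧ T))
  [4] ¬(x2 ∧ x0) ∨ ¬(x0 ∧ T)
  [5] (¬x2 ∨ ¬x0) ∨ ¬(x0 ∧ T)
  [6] (¬x2 ∨ ¬x0) ∨ (¬x0 ∨ ¬T)
  [7] (¬x2 ∨ ¬x0) ∨ (¬x0 ∨ F)

Answer: after 7 steps: (¬x2 ∨ ¬x0) ∨ (¬x0 ∨ F)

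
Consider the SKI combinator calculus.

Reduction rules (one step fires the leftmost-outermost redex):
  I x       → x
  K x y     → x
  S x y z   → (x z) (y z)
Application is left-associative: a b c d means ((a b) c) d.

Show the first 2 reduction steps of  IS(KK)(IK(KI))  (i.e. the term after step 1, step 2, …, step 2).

Answer: after 2 steps: S(KK)(K(KI))

Working:
  start: IS(KK)(IK(KI))
  →1  S(KK)(IK(KI))
  →2  S(KK)(K(KI))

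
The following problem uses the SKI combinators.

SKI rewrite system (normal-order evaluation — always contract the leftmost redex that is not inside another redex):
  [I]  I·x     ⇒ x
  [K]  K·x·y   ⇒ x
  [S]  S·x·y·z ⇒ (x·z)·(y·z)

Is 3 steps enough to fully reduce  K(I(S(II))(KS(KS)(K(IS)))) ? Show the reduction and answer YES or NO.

Answer: NO — after 3 steps the term is K(SI(S(K(IS)))), not yet normal

Working:
  start: K(I(S(II))(KS(KS)(K(IS))))
  step 1: K(S(II)(KS(KS)(K(IS))))
  step 2: K(SI(KS(KS)(K(IS))))
  step 3: K(SI(S(K(IS))))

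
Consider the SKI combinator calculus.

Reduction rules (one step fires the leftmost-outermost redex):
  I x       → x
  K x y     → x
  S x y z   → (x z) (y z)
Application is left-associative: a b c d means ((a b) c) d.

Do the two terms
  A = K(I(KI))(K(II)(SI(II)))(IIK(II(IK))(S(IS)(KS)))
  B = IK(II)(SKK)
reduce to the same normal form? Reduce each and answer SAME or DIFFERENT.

Answer: SAME — A ⇓ I, B ⇓ I

Working:
Term A:
  start: K(I(KI))(K(II)(SI(II)))(IIK(II(IK))(S(IS)(KS)))
  [1] I(KI)(IIK(II(IK))(S(IS)(KS)))
  [2] KI(IIK(II(IK))(S(IS)(KS)))
  [3] I

Term B:
  start: IK(II)(SKK)
  [1] K(II)(SKK)
  [2] II
  [3] I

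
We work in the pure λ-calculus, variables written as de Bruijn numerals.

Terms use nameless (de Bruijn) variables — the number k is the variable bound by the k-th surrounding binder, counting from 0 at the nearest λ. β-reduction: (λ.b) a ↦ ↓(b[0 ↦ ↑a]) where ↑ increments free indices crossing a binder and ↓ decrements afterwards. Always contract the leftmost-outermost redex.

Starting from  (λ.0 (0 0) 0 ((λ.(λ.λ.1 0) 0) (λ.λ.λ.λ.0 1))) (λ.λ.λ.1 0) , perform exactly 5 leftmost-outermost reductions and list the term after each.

  start: (λ.0 (0 0) 0 ((λ.(λ.λ.1 0) 0) (λ.λ.λ.λ.0 1))) (λ.λ.λ.1 0)
  [1] (λ.λ.λ.1 0) ((λ.λ.λ.1 0) (λ.λ.λ.1 0)) (λ.λ.λ.1 0) ((λ.(λ.λ.1 0) 0) (λ.λ.λ.λ.0 1))
  [2] (λ.λ.1 0) (λ.λ.λ.1 0) ((λ.(λ.λ.1 0) 0) (λ.λ.λ.λ.0 1))
  [3] (λ.(λ.λ.λ.1 0) 0) ((λ.(λ.λ.1 0) 0) (λ.λ.λ.λ.0 1))
  [4] (λ.λ.λ.1 0) ((λ.(λ.λ.1 0) 0) (λ.λ.λ.λ.0 1))
  [5] λ.λ.1 0

Answer: after 5 steps: λ.λ.1 0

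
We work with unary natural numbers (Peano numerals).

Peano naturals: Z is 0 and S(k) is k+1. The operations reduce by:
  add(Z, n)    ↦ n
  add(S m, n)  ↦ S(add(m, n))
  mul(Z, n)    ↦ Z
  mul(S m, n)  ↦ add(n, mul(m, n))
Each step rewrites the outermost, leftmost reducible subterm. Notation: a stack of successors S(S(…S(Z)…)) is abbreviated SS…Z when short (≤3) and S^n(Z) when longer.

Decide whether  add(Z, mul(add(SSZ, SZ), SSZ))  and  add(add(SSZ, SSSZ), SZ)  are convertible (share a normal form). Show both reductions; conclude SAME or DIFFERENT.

Term A:
  start: add(Z, mul(add(SSZ, SZ), SSZ))
  [1] mul(add(SSZ, SZ), SSZ)
  [2] mul(S(add(SZ, SZ)), SSZ)
  [3] add(SSZ, mul(add(SZ, SZ), SSZ))
  [4] S(add(SZ, mul(add(SZ, SZ), SSZ)))
  [5] S(S(add(Z, mul(add(SZ, SZ), SSZ))))
  [6] S(S(mul(add(SZ, SZ), SSZ)))
  [7] S(S(mul(S(add(Z, SZ)), SSZ)))
  [8] S(S(add(SSZ, mul(add(Z, SZ), SSZ))))
  [9] S(S(S(add(SZ, mul(add(Z, SZ), SSZ)))))
  [10] S(S(S(S(add(Z, mul(add(Z, SZ), SSZ))))))
  [11] S(S(S(S(mul(add(Z, SZ), SSZ)))))
  [12] S(S(S(S(mul(SZ, SSZ)))))
  [13] S(S(S(S(add(SSZ, mul(Z, SSZ))))))
  [14] S(S(S(S(S(add(SZ, mul(Z, SSZ)))))))
  [15] S(S(S(S(S(S(add(Z, mul(Z, SSZ))))))))
  [16] S(S(S(S(S(S(mul(Z, SSZ)))))))
  [17] S^6(Z)

Term B:
  start: add(add(SSZ, SSSZ), SZ)
  [1] add(S(add(SZ, SSSZ)), SZ)
  [2] S(add(add(SZ, SSSZ), SZ))
  [3] S(add(S(add(Z, SSSZ)), SZ))
  [4] S(S(add(add(Z, SSSZ), SZ)))
  [5] S(S(add(SSSZ, SZ)))
  [6] S(S(S(add(SSZ, SZ))))
  [7] S(S(S(S(add(SZ, SZ)))))
  [8] S(S(S(S(S(add(Z, SZ))))))
  [9] S^6(Z)

Answer: SAME — A ⇓ S^6(Z), B ⇓ S^6(Z)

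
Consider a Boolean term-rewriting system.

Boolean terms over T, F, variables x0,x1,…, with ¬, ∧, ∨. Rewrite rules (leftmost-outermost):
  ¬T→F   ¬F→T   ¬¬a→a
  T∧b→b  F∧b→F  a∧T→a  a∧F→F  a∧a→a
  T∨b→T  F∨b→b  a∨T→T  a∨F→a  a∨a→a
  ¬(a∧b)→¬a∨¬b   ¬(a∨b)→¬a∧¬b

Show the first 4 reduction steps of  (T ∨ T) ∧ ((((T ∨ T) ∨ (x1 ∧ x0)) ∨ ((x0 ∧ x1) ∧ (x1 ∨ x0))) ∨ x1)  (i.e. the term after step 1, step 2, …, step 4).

Answer: after 4 steps: (T ∨ ((x0 ∧ x1) ∧ (x1 ∨ x0))) ∨ x1

Derivation:
  start: (T ∨ T) ∧ ((((T ∨ T) ∨ (x1 ∧ x0)) ∨ ((x0 ∧ x1) ∧ (x1 ∨ x0))) ∨ x1)
  →1  T ∧ ((((T ∨ T) ∨ (x1 ∧ x0)) ∨ ((x0 ∧ x1) ∧ (x1 ∨ x0))) ∨ x1)
  →2  (((T ∨ T) ∨ (x1 ∧ x0)) ∨ ((x0 ∧ x1) ∧ (x1 ∨ x0))) ∨ x1
  →3  ((T ∨ (x1 ∧ x0)) ∨ ((x0 ∧ x1) ∧ (x1 ∨ x0))) ∨ x1
  →4  (T ∨ ((x0 ∧ x1) ∧ (x1 ∨ x0))) ∨ x1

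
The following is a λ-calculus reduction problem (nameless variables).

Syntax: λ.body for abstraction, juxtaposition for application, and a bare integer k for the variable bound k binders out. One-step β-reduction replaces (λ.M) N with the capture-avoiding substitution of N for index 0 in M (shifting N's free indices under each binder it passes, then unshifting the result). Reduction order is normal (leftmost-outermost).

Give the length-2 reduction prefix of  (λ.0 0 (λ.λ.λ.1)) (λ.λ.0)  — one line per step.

  start: (λ.0 0 (λ.λ.λ.1)) (λ.λ.0)
  [1] (λ.λ.0) (λ.λ.0) (λ.λ.λ.1)
  [2] (λ.0) (λ.λ.λ.1)

Answer: after 2 steps: (λ.0) (λ.λ.λ.1)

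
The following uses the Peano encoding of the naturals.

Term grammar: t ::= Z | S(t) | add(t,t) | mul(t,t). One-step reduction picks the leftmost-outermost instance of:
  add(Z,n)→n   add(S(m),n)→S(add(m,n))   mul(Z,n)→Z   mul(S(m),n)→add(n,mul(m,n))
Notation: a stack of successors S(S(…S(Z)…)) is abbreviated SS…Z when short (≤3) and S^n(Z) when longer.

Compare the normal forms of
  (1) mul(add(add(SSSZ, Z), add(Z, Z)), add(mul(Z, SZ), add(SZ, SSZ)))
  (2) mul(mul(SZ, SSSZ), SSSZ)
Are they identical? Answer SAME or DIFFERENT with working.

Answer: SAME — A ⇓ S^9(Z), B ⇓ S^9(Z)

Reduction:
Term A:
  start: mul(add(add(SSSZ, Z), add(Z, Z)), add(mul(Z, SZ), add(SZ, SSZ)))
  →1  mul(add(S(add(SSZ, Z)), add(Z, Z)), add(mul(Z, SZ), add(SZ, SSZ)))
  →2  mul(S(add(add(SSZ, Z), add(Z, Z))), add(mul(Z, SZ), add(SZ, SSZ)))
  →3  add(add(mul(Z, SZ), add(SZ, SSZ)), mul(add(add(SSZ, Z), add(Z, Z)), add(mul(Z, SZ), add(SZ, SSZ))))
  →4  add(add(Z, add(SZ, SSZ)), mul(add(add(SSZ, Z), add(Z, Z)), add(mul(Z, SZ), add(SZ, SSZ))))
  →5  add(add(SZ, SSZ), mul(add(add(SSZ, Z), add(Z, Z)), add(mul(Z, SZ), add(SZ, SSZ))))
  →6  add(S(add(Z, SSZ)), mul(add(add(SSZ, Z), add(Z, Z)), add(mul(Z, SZ), add(SZ, SSZ))))
  →7  S(add(add(Z, SSZ), mul(add(add(SSZ, Z), add(Z, Z)), add(mul(Z, SZ), add(SZ, SSZ)))))
  →8  S(add(SSZ, mul(add(add(SSZ, Z), add(Z, Z)), add(mul(Z, SZ), add(SZ, SSZ)))))
  →9  S(S(add(SZ, mul(add(add(SSZ, Z), add(Z, Z)), add(mul(Z, SZ), add(SZ, SSZ))))))
  →10  S(S(S(add(Z, mul(add(add(SSZ, Z), add(Z, Z)), add(mul(Z, SZ), add(SZ, SSZ)))))))
  →11  S(S(S(mul(add(add(SSZ, Z), add(Z, Z)), add(mul(Z, SZ), add(SZ, SSZ))))))
  →12  S(S(S(mul(add(S(add(SZ, Z)), add(Z, Z)), add(mul(Z, SZ), add(SZ, SSZ))))))
  →13  S(S(S(mul(S(add(add(SZ, Z), add(Z, Z))), add(mul(Z, SZ), add(SZ, SSZ))))))
  →14  S(S(S(add(add(mul(Z, SZ), add(SZ, SSZ)), mul(add(add(SZ, Z), add(Z, Z)), add(mul(Z, SZ), add(SZ, SSZ)))))))
  →15  S(S(S(add(add(Z, add(SZ, SSZ)), mul(add(add(SZ, Z), add(Z, Z)), add(mul(Z, SZ), add(SZ, SSZ)))))))
  →16  S(S(S(add(add(SZ, SSZ), mul(add(add(SZ, Z), add(Z, Z)), add(mul(Z, SZ), add(SZ, SSZ)))))))
  →17  S(S(S(add(S(add(Z, SSZ)), mul(add(add(SZ, Z), add(Z, Z)), add(mul(Z, SZ), add(SZ, SSZ)))))))
  →18  S(S(S(S(add(add(Z, SSZ), mul(add(add(SZ, Z), add(Z, Z)), add(mul(Z, SZ), add(SZ, SSZ))))))))
  →19  S(S(S(S(add(SSZ, mul(add(add(SZ, Z), add(Z, Z)), add(mul(Z, SZ), add(SZ, SSZ))))))))
  →20  S(S(S(S(S(add(SZ, mul(add(add(SZ, Z), add(Z, Z)), add(mul(Z, SZ), add(SZ, SSZ)))))))))
  →21  S(S(S(S(S(S(add(Z, mul(add(add(SZ, Z), add(Z, Z)), add(mul(Z, SZ), add(SZ, SSZ))))))))))
  →22  S(S(S(S(S(S(mul(add(add(SZ, Z), add(Z, Z)), add(mul(Z, SZ), add(SZ, SSZ)))))))))
  →23  S(S(S(S(S(S(mul(add(S(add(Z, Z)), add(Z, Z)), add(mul(Z, SZ), add(SZ, SSZ)))))))))
  →24  S(S(S(S(S(S(mul(S(add(add(Z, Z), add(Z, Z))), add(mul(Z, SZ), add(SZ, SSZ)))))))))
  →25  S(S(S(S(S(S(add(add(mul(Z, SZ), add(SZ, SSZ)), mul(add(add(Z, Z), add(Z, Z)), add(mul(Z, SZ), add(SZ, SSZ))))))))))
  →26  S(S(S(S(S(S(add(add(Z, add(SZ, SSZ)), mul(add(add(Z, Z), add(Z, Z)), add(mul(Z, SZ), add(SZ, SSZ))))))))))
  →27  S(S(S(S(S(S(add(add(SZ, SSZ), mul(add(add(Z, Z), add(Z, Z)), add(mul(Z, SZ), add(SZ, SSZ))))))))))
  →28  S(S(S(S(S(S(add(S(add(Z, SSZ)), mul(add(add(Z, Z), add(Z, Z)), add(mul(Z, SZ), add(SZ, SSZ))))))))))
  →29  S(S(S(S(S(S(S(add(add(Z, SSZ), mul(add(add(Z, Z), add(Z, Z)), add(mul(Z, SZ), add(SZ, SSZ)))))))))))
  →30  S(S(S(S(S(S(S(add(SSZ, mul(add(add(Z, Z), add(Z, Z)), add(mul(Z, SZ), add(SZ, SSZ)))))))))))
  →31  S(S(S(S(S(S(S(S(add(SZ, mul(add(add(Z, Z), add(Z, Z)), add(mul(Z, SZ), add(SZ, SSZ))))))))))))
  →32  S(S(S(S(S(S(S(S(S(add(Z, mul(add(add(Z, Z), add(Z, Z)), add(mul(Z, SZ), add(SZ, SSZ)))))))))))))
  →33  S(S(S(S(S(S(S(S(S(mul(add(add(Z, Z), add(Z, Z)), add(mul(Z, SZ), add(SZ, SSZ))))))))))))
  →34  S(S(S(S(S(S(S(S(S(mul(add(Z, add(Z, Z)), add(mul(Z, SZ), add(SZ, SSZ))))))))))))
  →35  S(S(S(S(S(S(S(S(S(mul(add(Z, Z), add(mul(Z, SZ), add(SZ, SSZ))))))))))))
  →36  S(S(S(S(S(S(S(S(S(mul(Z, add(mul(Z, SZ), add(SZ, SSZ))))))))))))
  →37  S^9(Z)

Term B:
  start: mul(mul(SZ, SSSZ), SSSZ)
  →1  mul(add(SSSZ, mul(Z, SSSZ)), SSSZ)
  →2  mul(S(add(SSZ, mul(Z, SSSZ))), SSSZ)
  →3  add(SSSZ, mul(add(SSZ, mul(Z, SSSZ)), SSSZ))
  →4  S(add(SSZ, mul(add(SSZ, mul(Z, SSSZ)), SSSZ)))
  →5  S(S(add(SZ, mul(add(SSZ, mul(Z, SSSZ)), SSSZ))))
  →6  S(S(S(add(Z, mul(add(SSZ, mul(Z, SSSZ)), SSSZ)))))
  →7  S(S(S(mul(add(SSZ, mul(Z, SSSZ)), SSSZ))))
  →8  S(S(S(mul(S(add(SZ, mul(Z, SSSZ))), SSSZ))))
  →9  S(S(S(add(SSSZ, mul(add(SZ, mul(Z, SSSZ)), SSSZ)))))
  →10  S(S(S(S(add(SSZ, mul(add(SZ, mul(Z, SSSZ)), SSSZ))))))
  →11  S(S(S(S(S(add(SZ, mul(add(SZ, mul(Z, SSSZ)), SSSZ)))))))
  →12  S(S(S(S(S(S(add(Z, mul(add(SZ, mul(Z, SSSZ)), SSSZ))))))))
  →13  S(S(S(S(S(S(mul(add(SZ, mul(Z, SSSZ)), SSSZ)))))))
  →14  S(S(S(S(S(S(mul(S(add(Z, mul(Z, SSSZ))), SSSZ)))))))
  →15  S(S(S(S(S(S(add(SSSZ, mul(add(Z, mul(Z, SSSZ)), SSSZ))))))))
  →16  S(S(S(S(S(S(S(add(SSZ, mul(add(Z, mul(Z, SSSZ)), SSSZ)))))))))
  →17  S(S(S(S(S(S(S(S(add(SZ, mul(add(Z, mul(Z, SSSZ)), SSSZ))))))))))
  →18  S(S(S(S(S(S(S(S(S(add(Z, mul(add(Z, mul(Z, SSSZ)), SSSZ)))))))))))
  →19  S(S(S(S(S(S(S(S(S(mul(add(Z, mul(Z, SSSZ)), SSSZ))))))))))
  →20  S(S(S(S(S(S(S(S(S(mul(mul(Z, SSSZ), SSSZ))))))))))
  →21  S(S(S(S(S(S(S(S(S(mul(Z, SSSZ))))))))))
  →22  S^9(Z)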